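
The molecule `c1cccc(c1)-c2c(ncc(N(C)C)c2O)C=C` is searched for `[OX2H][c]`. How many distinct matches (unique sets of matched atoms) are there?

1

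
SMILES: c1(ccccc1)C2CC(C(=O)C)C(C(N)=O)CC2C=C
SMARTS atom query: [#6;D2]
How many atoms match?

8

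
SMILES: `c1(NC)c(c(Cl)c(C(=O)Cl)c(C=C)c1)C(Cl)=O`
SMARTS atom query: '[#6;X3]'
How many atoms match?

10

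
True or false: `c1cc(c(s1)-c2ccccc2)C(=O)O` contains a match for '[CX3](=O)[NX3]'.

False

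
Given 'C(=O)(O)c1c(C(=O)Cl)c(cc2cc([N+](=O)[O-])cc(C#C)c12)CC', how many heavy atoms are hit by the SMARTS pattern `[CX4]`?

2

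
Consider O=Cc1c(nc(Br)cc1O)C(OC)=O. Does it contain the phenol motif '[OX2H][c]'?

The pattern [OX2H][c] describes a hydroxyl oxygen attached to an aromatic carbon — a phenol.
The molecule carries a hydroxyl group (-OH), whose atoms satisfy every constraint of the query, so the pattern matches.

Yes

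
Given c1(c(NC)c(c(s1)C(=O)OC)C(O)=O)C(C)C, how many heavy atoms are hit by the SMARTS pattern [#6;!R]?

The query [#6;!R] means: carbon not in any ring.
Check the 17 heavy atoms by environment: 1× s (aromatic, in 5-ring) → no; 4× c (aromatic, in 5-ring) → no; 7× C (acyclic) → match; 4× O (acyclic) → no; 1× N (acyclic) → no.
That gives 7 matching atoms.

7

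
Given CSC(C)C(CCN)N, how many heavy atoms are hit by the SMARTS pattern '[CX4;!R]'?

6

Check the 9 heavy atoms by environment: 6× C (X4, acyclic) → match; 2× N (X3, acyclic) → no; 1× S (X2, acyclic) → no.
That gives 6 matching atoms.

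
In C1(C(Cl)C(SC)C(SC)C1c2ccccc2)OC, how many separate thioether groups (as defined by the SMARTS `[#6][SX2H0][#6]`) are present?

2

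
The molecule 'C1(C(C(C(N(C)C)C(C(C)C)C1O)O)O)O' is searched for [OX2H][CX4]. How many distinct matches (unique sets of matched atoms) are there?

4

[OX2H][CX4] is the SMARTS for an aliphatic alcohol: a hydroxyl oxygen bound to an sp3 (X4) carbon.
The molecule carries 4 separate instances of a hydroxyl group (-OH) meeting every constraint; each maps to a distinct set of atoms, giving 4 matches.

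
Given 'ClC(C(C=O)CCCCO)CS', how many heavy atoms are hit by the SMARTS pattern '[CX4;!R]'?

7

Check the 12 heavy atoms by environment: 7× C (X4, acyclic) → match; 1× S (X2, acyclic) → no; 1× C (X3, acyclic) → no; 1× O (X1, acyclic) → no; 1× O (X2, acyclic) → no; 1× Cl (X1, acyclic) → no.
That gives 7 matching atoms.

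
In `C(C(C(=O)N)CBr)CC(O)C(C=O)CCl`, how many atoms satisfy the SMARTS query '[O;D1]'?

3

The query [O;D1] means: aliphatic oxygen bonded to exactly one heavy atom.
Check the 15 heavy atoms by environment: 5× C (D2) → no; 4× C (D3) → no; 1× Cl (D1) → no; 3× O (D1) → match; 1× N (D1) → no; 1× Br (D1) → no.
That gives 3 matching atoms.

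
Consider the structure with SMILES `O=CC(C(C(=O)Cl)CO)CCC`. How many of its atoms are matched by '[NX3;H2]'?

0

The query [NX3;H2] means: aliphatic N with 3 total connections, two of them H — an -NH2 nitrogen (amine or amide).
Check the 12 heavy atoms by environment: 3× C (H2, X4) → no; 2× C (H1, X4) → no; 1× C (H0, X3) → no; 2× O (H0, X1) → no; 1× Cl (H0, X1) → no; 1× O (H1, X2) → no; 1× C (H1, X3) → no; 1× C (H3, X4) → no.
No environment satisfies the query, so 0 matching atoms.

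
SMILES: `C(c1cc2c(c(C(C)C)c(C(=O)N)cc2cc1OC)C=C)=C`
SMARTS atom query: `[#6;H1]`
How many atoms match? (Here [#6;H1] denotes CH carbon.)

6

The query [#6;H1] means: any carbon bearing exactly one hydrogen.
Check the 22 heavy atoms by environment: 7× c (aromatic, H0) → no; 3× c (aromatic, H1) → match; 1× C (H0) → no; 2× O (H0) → no; 1× N (H2) → no; 3× C (H1) → match; 2× C (H2) → no; 3× C (H3) → no.
Summing the matching environments: 3 + 3 = 6 matching atoms.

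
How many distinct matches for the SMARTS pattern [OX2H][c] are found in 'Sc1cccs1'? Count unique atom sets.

[OX2H][c] is the SMARTS for a phenol: a hydroxyl oxygen attached to an aromatic carbon.
No fragment in the molecule satisfies every constraint, giving 0 matches.

0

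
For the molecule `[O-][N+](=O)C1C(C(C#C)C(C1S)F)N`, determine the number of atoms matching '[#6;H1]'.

6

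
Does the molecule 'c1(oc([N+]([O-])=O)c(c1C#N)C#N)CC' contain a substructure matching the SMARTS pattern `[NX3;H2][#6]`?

The pattern [NX3;H2][#6] describes a trivalent nitrogen with two H attached to carbon — a primary amine.
The closest candidate here is a nitrile (-C#N), but the nitrogen is NX1 (triple-bonded), not NX3 with two H. No other fragment satisfies the full query, so there is no match.

No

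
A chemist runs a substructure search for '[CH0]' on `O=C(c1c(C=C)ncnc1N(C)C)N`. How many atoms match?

The query [CH0] means: aliphatic carbon with no attached hydrogen.
Check the 14 heavy atoms by environment: 2× n (aromatic, H0) → no; 1× c (aromatic, H1) → no; 3× c (aromatic, H0) → no; 1× C (H0) → match; 1× O (H0) → no; 1× N (H2) → no; 1× N (H0) → no; 2× C (H3) → no; 1× C (H1) → no; 1× C (H2) → no.
That gives 1 matching atom.

1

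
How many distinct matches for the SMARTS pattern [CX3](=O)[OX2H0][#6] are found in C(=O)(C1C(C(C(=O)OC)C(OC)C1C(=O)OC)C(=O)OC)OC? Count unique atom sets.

4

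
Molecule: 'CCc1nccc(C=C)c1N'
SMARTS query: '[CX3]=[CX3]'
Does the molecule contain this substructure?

Yes

The pattern [CX3]=[CX3] describes a non-aromatic C=C double bond between two sp2 carbons — an alkene.
The molecule carries a vinyl group (-CH=CH2), whose atoms satisfy every constraint of the query, so the pattern matches.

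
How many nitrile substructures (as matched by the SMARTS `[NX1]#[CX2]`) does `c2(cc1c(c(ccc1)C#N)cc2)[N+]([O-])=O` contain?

1

[NX1]#[CX2] is the SMARTS for a nitrile: a nitrogen triple-bonded to a two-connected carbon.
Exactly one fragment in the molecule meets all constraints, giving 1 match.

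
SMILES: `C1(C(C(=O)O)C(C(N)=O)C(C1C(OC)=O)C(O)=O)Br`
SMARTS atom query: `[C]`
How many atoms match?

10

Check the 19 heavy atoms by environment: 10× C → match; 7× O → no; 1× N → no; 1× Br → no.
That gives 10 matching atoms.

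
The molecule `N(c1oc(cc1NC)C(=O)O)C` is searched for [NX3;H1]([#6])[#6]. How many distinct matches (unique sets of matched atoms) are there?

2

[NX3;H1]([#6])[#6] is the SMARTS for a secondary amine: a trivalent nitrogen with one H, bonded to two carbons.
The molecule carries 2 separate instances of an N-methylamino group (-NHCH3) meeting every constraint; each maps to a distinct set of atoms, giving 2 matches.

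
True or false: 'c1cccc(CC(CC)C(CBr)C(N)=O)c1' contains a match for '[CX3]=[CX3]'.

False

The pattern [CX3]=[CX3] describes a non-aromatic C=C double bond between two sp2 carbons — an alkene.
The closest candidate here is an ethyl group (-CH2CH3), but its C-C bond is a single bond between CX4 carbons, not CX3=CX3. No other fragment satisfies the full query, so there is no match.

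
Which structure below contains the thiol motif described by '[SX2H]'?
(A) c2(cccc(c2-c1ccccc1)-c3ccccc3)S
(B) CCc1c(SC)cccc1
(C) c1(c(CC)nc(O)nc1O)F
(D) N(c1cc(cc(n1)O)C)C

[SX2H] describes an aliphatic sulfur with two connections, one being H (a thiol).
(A) contains a thiol (-SH), which satisfies every atom and bond constraint.
(B) has a methylthio ether (-SCH3) but the sulfur has H0 (bonded to two carbons), not H1.
(C) has a hydroxyl group (-OH) but it is an -OH, not an -SH.
(D) has a hydroxyl group (-OH) but it is an -OH, not an -SH.
So the answer is (A).

A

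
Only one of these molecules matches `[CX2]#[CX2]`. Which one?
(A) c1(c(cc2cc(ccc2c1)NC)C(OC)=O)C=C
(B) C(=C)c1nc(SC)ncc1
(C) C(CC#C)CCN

C

[CX2]#[CX2] describes a carbon-carbon triple bond (an alkyne).
(A) has a vinyl group (-CH=CH2) but the C=C is a double bond; both carbons are CX3, not CX2.
(B) has a vinyl group (-CH=CH2) but the C=C is a double bond; both carbons are CX3, not CX2.
(C) contains an ethynyl group (-C#CH), which satisfies every atom and bond constraint.
So the answer is (C).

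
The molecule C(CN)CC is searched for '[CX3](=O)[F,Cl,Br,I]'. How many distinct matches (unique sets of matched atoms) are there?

[CX3](=O)[F,Cl,Br,I] is the SMARTS for an acyl halide: a carbonyl carbon bonded to a halogen.
No fragment in the molecule satisfies every constraint, giving 0 matches.

0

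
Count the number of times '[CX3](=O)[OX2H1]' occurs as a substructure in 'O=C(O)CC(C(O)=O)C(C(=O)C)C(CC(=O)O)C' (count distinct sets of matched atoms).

3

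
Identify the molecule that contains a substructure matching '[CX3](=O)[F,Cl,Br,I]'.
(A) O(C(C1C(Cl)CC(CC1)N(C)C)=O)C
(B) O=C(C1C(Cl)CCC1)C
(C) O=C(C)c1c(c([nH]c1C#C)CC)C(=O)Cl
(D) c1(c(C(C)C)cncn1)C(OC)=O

C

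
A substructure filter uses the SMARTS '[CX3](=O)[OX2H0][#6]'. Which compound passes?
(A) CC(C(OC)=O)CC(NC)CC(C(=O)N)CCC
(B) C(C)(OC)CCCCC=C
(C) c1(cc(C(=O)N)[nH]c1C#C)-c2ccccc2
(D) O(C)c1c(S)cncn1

A

[CX3](=O)[OX2H0][#6] describes a carbonyl carbon bonded to an oxygen that is itself bonded to carbon (no H on that O) (an ester).
(A) contains a methyl-ester group (-C(=O)OCH3), which satisfies every atom and bond constraint.
(B) has a methoxy ether (-OCH3) but the ether oxygen is not adjacent to a C=O carbon.
(C) has a primary amide (-C(=O)NH2) but the carbonyl is bonded to N, not to an O-C linkage.
(D) has a methoxy ether (-OCH3) but the ether oxygen is not adjacent to a C=O carbon.
So the answer is (A).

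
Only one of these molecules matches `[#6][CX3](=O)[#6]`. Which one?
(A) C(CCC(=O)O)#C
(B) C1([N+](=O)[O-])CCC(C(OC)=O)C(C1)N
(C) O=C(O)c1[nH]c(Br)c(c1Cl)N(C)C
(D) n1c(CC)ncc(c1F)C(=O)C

[#6][CX3](=O)[#6] describes a carbonyl carbon (no H) flanked by two carbons (a ketone).
(A) has a carboxylic acid group (-C(=O)OH) but one neighbour of the carbonyl carbon is O, not C.
(B) has a methyl-ester group (-C(=O)OCH3) but one neighbour of the carbonyl carbon is O, not C.
(C) has a carboxylic acid group (-C(=O)OH) but one neighbour of the carbonyl carbon is O, not C.
(D) contains an acetyl/ketone group (-C(=O)CH3), which satisfies every atom and bond constraint.
So the answer is (D).

D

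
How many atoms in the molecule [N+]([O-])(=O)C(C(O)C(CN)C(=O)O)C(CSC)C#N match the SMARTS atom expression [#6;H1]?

Check the 18 heavy atoms by environment: 2× C (H2) → no; 4× C (H1) → match; 2× C (H0) → no; 2× O (H0) → no; 2× O (H1) → no; 1× N (H2) → no; 1× S (H0) → no; 1× C (H3) → no; 1× N (H0) → no; 1× N (charge +1, H0) → no; 1× O (charge -1, H0) → no.
That gives 4 matching atoms.

4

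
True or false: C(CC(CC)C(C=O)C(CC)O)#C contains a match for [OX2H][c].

False

The pattern [OX2H][c] describes a hydroxyl oxygen attached to an aromatic carbon — a phenol.
The closest candidate here is a hydroxyl group (-OH), but the -OH is on an aliphatic carbon, not an aromatic c. No other fragment satisfies the full query, so there is no match.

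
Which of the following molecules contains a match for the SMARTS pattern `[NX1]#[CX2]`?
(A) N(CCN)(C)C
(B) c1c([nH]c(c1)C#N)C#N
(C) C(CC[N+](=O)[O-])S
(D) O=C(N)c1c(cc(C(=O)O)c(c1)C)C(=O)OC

B

[NX1]#[CX2] describes a nitrogen triple-bonded to a two-connected carbon (a nitrile).
(A) has a primary amino group (-NH2) but the nitrogen is NX3 (three connections), not NX1 triple-bonded.
(B) contains a nitrile (-C#N), which satisfies every atom and bond constraint.
(C) has a nitro group (-[N+](=O)[O-]) but there is no C#N triple bond.
(D) has a primary amide (-C(=O)NH2) but the nitrogen is NX3, not NX1.
So the answer is (B).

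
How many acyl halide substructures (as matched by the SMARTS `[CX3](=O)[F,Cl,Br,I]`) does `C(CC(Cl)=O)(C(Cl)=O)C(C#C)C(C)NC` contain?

2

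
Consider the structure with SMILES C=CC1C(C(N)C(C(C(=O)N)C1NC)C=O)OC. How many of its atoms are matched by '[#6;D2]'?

2

The query [#6;D2] means: any carbon bonded to exactly two heavy atoms.
Check the 18 heavy atoms by environment: 7× C (D3) → no; 1× N (D2) → no; 3× C (D1) → no; 2× C (D2) → match; 2× O (D1) → no; 2× N (D1) → no; 1× O (D2) → no.
That gives 2 matching atoms.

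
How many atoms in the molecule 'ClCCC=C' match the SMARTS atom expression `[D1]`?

Check the 5 heavy atoms by environment: 3× C (D2) → no; 1× Cl (D1) → match; 1× C (D1) → match.
Summing the matching environments: 1 + 1 = 2 matching atoms.

2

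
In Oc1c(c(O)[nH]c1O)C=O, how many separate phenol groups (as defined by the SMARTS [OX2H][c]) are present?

[OX2H][c] is the SMARTS for a phenol: a hydroxyl oxygen attached to an aromatic carbon.
The molecule carries 3 separate instances of a hydroxyl group (-OH) meeting every constraint; each maps to a distinct set of atoms, giving 3 matches.

3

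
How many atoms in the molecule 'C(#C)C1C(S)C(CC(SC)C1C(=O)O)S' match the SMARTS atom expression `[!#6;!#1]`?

5

The query [!#6;!#1] means: not carbon and not hydrogen — any heteroatom.
Check the 15 heavy atoms by environment: 10× C → no; 3× S → match; 2× O → match.
Summing the matching environments: 3 + 2 = 5 matching atoms.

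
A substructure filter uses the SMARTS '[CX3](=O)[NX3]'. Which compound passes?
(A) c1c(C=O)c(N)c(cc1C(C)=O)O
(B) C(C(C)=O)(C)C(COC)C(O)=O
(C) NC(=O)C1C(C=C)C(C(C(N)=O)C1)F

C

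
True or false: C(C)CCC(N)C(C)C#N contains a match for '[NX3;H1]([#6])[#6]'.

False

The pattern [NX3;H1]([#6])[#6] describes a trivalent nitrogen with one H, bonded to two carbons — a secondary amine.
The closest candidate here is a primary amino group (-NH2), but the nitrogen has H2 and only one carbon neighbour. No other fragment satisfies the full query, so there is no match.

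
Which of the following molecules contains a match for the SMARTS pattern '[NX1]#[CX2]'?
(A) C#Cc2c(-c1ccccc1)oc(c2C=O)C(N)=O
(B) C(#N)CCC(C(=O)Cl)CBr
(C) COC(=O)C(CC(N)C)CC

[NX1]#[CX2] describes a nitrogen triple-bonded to a two-connected carbon (a nitrile).
(A) has a primary amide (-C(=O)NH2) but the nitrogen is NX3, not NX1.
(B) contains a nitrile (-C#N), which satisfies every atom and bond constraint.
(C) has a primary amino group (-NH2) but the nitrogen is NX3 (three connections), not NX1 triple-bonded.
So the answer is (B).

B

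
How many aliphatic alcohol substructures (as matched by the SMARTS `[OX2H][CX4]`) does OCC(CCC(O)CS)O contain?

[OX2H][CX4] is the SMARTS for an aliphatic alcohol: a hydroxyl oxygen bound to an sp3 (X4) carbon.
The molecule carries 3 separate instances of a hydroxyl group (-OH) meeting every constraint; each maps to a distinct set of atoms, giving 3 matches.

3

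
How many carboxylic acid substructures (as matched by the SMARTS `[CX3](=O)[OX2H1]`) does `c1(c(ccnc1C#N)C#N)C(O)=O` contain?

1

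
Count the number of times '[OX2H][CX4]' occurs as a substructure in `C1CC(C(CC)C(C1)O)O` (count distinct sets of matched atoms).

2

[OX2H][CX4] is the SMARTS for an aliphatic alcohol: a hydroxyl oxygen bound to an sp3 (X4) carbon.
The molecule carries 2 separate instances of a hydroxyl group (-OH) meeting every constraint; each maps to a distinct set of atoms, giving 2 matches.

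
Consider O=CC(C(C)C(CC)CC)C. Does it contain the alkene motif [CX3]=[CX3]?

No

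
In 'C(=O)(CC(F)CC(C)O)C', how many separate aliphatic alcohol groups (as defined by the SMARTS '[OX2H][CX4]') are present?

1

[OX2H][CX4] is the SMARTS for an aliphatic alcohol: a hydroxyl oxygen bound to an sp3 (X4) carbon.
Exactly one fragment in the molecule meets all constraints, giving 1 match.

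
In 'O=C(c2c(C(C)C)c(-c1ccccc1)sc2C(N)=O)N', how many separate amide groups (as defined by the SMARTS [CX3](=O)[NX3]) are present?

2

[CX3](=O)[NX3] is the SMARTS for an amide: a carbonyl carbon bonded to a trivalent nitrogen.
The molecule carries 2 separate instances of a primary amide (-C(=O)NH2) meeting every constraint; each maps to a distinct set of atoms, giving 2 matches.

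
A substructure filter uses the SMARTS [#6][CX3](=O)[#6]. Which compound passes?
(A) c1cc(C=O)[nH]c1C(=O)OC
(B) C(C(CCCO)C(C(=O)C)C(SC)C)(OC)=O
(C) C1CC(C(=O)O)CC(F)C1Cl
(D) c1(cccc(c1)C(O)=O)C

B

[#6][CX3](=O)[#6] describes a carbonyl carbon (no H) flanked by two carbons (a ketone).
(A) has an aldehyde (-CHO) but the carbonyl carbon has H1, so it is not flanked by two carbons.
(B) contains an acetyl/ketone group (-C(=O)CH3), which satisfies every atom and bond constraint.
(C) has a carboxylic acid group (-C(=O)OH) but one neighbour of the carbonyl carbon is O, not C.
(D) has a carboxylic acid group (-C(=O)OH) but one neighbour of the carbonyl carbon is O, not C.
So the answer is (B).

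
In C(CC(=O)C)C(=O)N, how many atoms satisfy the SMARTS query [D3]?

The query [D3] means: atom with exactly three heavy-atom neighbours.
Check the 8 heavy atoms by environment: 2× C (D2) → no; 2× C (D3) → match; 2× O (D1) → no; 1× C (D1) → no; 1× N (D1) → no.
That gives 2 matching atoms.

2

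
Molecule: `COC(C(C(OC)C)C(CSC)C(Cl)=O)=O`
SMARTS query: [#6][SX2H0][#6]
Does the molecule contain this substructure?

The pattern [#6][SX2H0][#6] describes an aliphatic sulfur bridging two carbons with no H on the sulfur — a thioether.
The molecule carries a methylthio ether (-SCH3), whose atoms satisfy every constraint of the query, so the pattern matches.

Yes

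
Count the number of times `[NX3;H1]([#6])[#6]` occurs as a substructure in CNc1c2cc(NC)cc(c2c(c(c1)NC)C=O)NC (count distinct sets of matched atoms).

4

[NX3;H1]([#6])[#6] is the SMARTS for a secondary amine: a trivalent nitrogen with one H, bonded to two carbons.
The molecule carries 4 separate instances of an N-methylamino group (-NHCH3) meeting every constraint; each maps to a distinct set of atoms, giving 4 matches.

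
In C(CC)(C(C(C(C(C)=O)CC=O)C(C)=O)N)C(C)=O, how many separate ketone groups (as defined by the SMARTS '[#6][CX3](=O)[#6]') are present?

3

[#6][CX3](=O)[#6] is the SMARTS for a ketone: a carbonyl carbon (no H) flanked by two carbons.
The molecule carries 3 separate instances of an acetyl/ketone group (-C(=O)CH3) meeting every constraint; each maps to a distinct set of atoms, giving 3 matches.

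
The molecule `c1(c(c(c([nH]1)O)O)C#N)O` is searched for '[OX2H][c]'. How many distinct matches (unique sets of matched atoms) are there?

3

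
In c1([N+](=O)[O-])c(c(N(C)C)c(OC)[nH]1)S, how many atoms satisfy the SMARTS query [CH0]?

The query [CH0] means: aliphatic carbon with no attached hydrogen.
Check the 14 heavy atoms by environment: 1× n (aromatic, H1) → no; 4× c (aromatic, H0) → no; 1× N (charge +1, H0) → no; 1× O (charge -1, H0) → no; 2× O (H0) → no; 1× S (H1) → no; 3× C (H3) → no; 1× N (H0) → no.
No environment satisfies the query, so 0 matching atoms.

0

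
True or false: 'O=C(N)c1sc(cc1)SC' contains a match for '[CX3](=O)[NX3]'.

The pattern [CX3](=O)[NX3] describes a carbonyl carbon bonded to a trivalent nitrogen — an amide.
The molecule carries a primary amide (-C(=O)NH2), whose atoms satisfy every constraint of the query, so the pattern matches.

True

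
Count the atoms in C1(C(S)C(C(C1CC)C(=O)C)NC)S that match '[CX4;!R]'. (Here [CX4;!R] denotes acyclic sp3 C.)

4

The query [CX4;!R] means: aliphatic carbon with four total connections, not in a ring.
Check the 14 heavy atoms by environment: 5× C (X4, in 5-ring) → no; 1× C (X3, acyclic) → no; 1× O (X1, acyclic) → no; 4× C (X4, acyclic) → match; 2× S (X2, acyclic) → no; 1× N (X3, acyclic) → no.
That gives 4 matching atoms.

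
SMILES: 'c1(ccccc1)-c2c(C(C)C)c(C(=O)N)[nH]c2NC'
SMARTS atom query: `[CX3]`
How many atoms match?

Check the 19 heavy atoms by environment: 1× n (aromatic, X3) → no; 10× c (aromatic, X3) → no; 1× C (X3) → match; 1× O (X1) → no; 2× N (X3) → no; 4× C (X4) → no.
That gives 1 matching atom.

1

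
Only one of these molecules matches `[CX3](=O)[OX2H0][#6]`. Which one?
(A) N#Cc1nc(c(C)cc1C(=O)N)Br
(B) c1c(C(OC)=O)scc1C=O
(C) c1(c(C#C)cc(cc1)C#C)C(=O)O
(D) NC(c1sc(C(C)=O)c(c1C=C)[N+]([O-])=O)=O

B

[CX3](=O)[OX2H0][#6] describes a carbonyl carbon bonded to an oxygen that is itself bonded to carbon (no H on that O) (an ester).
(A) has a primary amide (-C(=O)NH2) but the carbonyl is bonded to N, not to an O-C linkage.
(B) contains a methyl-ester group (-C(=O)OCH3), which satisfies every atom and bond constraint.
(C) has a carboxylic acid group (-C(=O)OH) but the singly-bonded O carries H (OX2H1, not H0).
(D) has a primary amide (-C(=O)NH2) but the carbonyl is bonded to N, not to an O-C linkage.
So the answer is (B).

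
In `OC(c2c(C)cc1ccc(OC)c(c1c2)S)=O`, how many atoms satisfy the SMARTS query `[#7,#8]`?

The query [#7,#8] means: nitrogen or oxygen (comma = OR).
Check the 17 heavy atoms by environment: 10× c (aromatic) → no; 3× C → no; 3× O → match; 1× S → no.
That gives 3 matching atoms.

3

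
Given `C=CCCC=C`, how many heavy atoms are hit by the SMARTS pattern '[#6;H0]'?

0

Check the 6 heavy atoms by environment: 4× C (H2) → no; 2× C (H1) → no.
No environment satisfies the query, so 0 matching atoms.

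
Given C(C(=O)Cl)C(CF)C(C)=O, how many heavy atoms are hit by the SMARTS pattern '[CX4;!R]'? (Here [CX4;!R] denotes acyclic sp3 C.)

4

Check the 10 heavy atoms by environment: 4× C (X4, acyclic) → match; 2× C (X3, acyclic) → no; 2× O (X1, acyclic) → no; 1× Cl (X1, acyclic) → no; 1× F (X1, acyclic) → no.
That gives 4 matching atoms.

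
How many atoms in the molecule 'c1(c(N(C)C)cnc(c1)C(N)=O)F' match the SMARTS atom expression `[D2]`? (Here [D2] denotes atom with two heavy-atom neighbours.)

3

The query [D2] means: atom with exactly two heavy-atom neighbours.
Check the 13 heavy atoms by environment: 1× n (aromatic, D2) → match; 2× c (aromatic, D2) → match; 3× c (aromatic, D3) → no; 1× N (D3) → no; 2× C (D1) → no; 1× F (D1) → no; 1× C (D3) → no; 1× O (D1) → no; 1× N (D1) → no.
Summing the matching environments: 1 + 2 = 3 matching atoms.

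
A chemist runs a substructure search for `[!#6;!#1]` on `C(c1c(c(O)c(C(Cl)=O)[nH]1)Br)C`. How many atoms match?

Check the 12 heavy atoms by environment: 1× n (aromatic) → match; 4× c (aromatic) → no; 3× C → no; 2× O → match; 1× Cl → match; 1× Br → match.
Summing the matching environments: 1 + 2 + 1 + 1 = 5 matching atoms.

5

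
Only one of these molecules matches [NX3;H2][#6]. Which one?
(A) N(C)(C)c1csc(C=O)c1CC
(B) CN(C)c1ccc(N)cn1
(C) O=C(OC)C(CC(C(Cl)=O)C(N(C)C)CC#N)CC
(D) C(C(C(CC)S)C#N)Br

[NX3;H2][#6] describes a trivalent nitrogen with two H attached to carbon (a primary amine).
(A) has a dimethylamino group (-N(CH3)2) but the nitrogen has H0, not H2.
(B) contains a primary amino group (-NH2), which satisfies every atom and bond constraint.
(C) has a dimethylamino group (-N(CH3)2) but the nitrogen has H0, not H2.
(D) has a nitrile (-C#N) but the nitrogen is NX1 (triple-bonded), not NX3 with two H.
So the answer is (B).

B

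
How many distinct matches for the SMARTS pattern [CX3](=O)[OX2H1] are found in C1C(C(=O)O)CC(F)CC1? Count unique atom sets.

[CX3](=O)[OX2H1] is the SMARTS for a carboxylic acid: an sp2 carbon double-bonded to O and single-bonded to an -OH oxygen.
Exactly one fragment in the molecule meets all constraints, giving 1 match.

1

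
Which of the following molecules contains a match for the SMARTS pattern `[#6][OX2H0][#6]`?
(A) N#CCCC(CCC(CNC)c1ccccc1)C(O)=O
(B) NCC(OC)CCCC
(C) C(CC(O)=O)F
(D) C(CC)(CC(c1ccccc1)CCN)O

B

[#6][OX2H0][#6] describes an aliphatic oxygen bridging two carbons with no H on the oxygen (an ether).
(A) has a carboxylic acid group (-C(=O)OH) but the -OH oxygen has H1; the =O is OX1, not OX2.
(B) contains a methoxy ether (-OCH3), which satisfies every atom and bond constraint.
(C) has a carboxylic acid group (-C(=O)OH) but the -OH oxygen has H1; the =O is OX1, not OX2.
(D) has a hydroxyl group (-OH) but the oxygen has H1, not H0 bridging two carbons.
So the answer is (B).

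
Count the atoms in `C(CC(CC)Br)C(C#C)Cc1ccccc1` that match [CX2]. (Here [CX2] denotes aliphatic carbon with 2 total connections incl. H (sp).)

The query [CX2] means: C with X2: aliphatic carbon with exactly 2 total connections.
Check the 16 heavy atoms by environment: 7× C (X4) → no; 6× c (aromatic, X3) → no; 1× Br (X1) → no; 2× C (X2) → match.
That gives 2 matching atoms.

2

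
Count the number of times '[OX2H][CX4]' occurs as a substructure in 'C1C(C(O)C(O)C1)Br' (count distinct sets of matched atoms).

2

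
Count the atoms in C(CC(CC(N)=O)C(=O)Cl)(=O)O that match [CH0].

The query [CH0] means: aliphatic carbon with no attached hydrogen.
Check the 12 heavy atoms by environment: 2× C (H2) → no; 1× C (H1) → no; 3× C (H0) → match; 3× O (H0) → no; 1× O (H1) → no; 1× N (H2) → no; 1× Cl (H0) → no.
That gives 3 matching atoms.

3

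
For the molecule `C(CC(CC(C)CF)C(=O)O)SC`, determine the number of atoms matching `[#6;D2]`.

4

The query [#6;D2] means: any carbon bonded to exactly two heavy atoms.
Check the 13 heavy atoms by environment: 4× C (D2) → match; 3× C (D3) → no; 1× F (D1) → no; 1× S (D2) → no; 2× C (D1) → no; 2× O (D1) → no.
That gives 4 matching atoms.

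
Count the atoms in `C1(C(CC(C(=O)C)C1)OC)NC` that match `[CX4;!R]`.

Check the 12 heavy atoms by environment: 5× C (X4, in 5-ring) → no; 1× O (X2, acyclic) → no; 3× C (X4, acyclic) → match; 1× N (X3, acyclic) → no; 1× C (X3, acyclic) → no; 1× O (X1, acyclic) → no.
That gives 3 matching atoms.

3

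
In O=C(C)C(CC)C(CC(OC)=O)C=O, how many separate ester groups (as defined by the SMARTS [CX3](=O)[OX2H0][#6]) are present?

[CX3](=O)[OX2H0][#6] is the SMARTS for an ester: a carbonyl carbon bonded to an oxygen that is itself bonded to carbon (no H on that O).
Exactly one fragment in the molecule meets all constraints, giving 1 match.

1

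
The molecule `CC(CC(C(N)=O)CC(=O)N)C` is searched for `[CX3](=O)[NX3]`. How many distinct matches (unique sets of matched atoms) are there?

[CX3](=O)[NX3] is the SMARTS for an amide: a carbonyl carbon bonded to a trivalent nitrogen.
The molecule carries 2 separate instances of a primary amide (-C(=O)NH2) meeting every constraint; each maps to a distinct set of atoms, giving 2 matches.

2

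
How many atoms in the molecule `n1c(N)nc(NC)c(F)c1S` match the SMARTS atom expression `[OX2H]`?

0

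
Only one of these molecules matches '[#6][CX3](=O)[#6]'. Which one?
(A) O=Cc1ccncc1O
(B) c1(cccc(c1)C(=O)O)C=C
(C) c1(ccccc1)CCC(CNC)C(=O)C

C

[#6][CX3](=O)[#6] describes a carbonyl carbon (no H) flanked by two carbons (a ketone).
(A) has an aldehyde (-CHO) but the carbonyl carbon has H1, so it is not flanked by two carbons.
(B) has a carboxylic acid group (-C(=O)OH) but one neighbour of the carbonyl carbon is O, not C.
(C) contains an acetyl/ketone group (-C(=O)CH3), which satisfies every atom and bond constraint.
So the answer is (C).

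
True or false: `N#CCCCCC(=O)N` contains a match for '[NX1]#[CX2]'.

The pattern [NX1]#[CX2] describes a nitrogen triple-bonded to a two-connected carbon — a nitrile.
The molecule carries a nitrile (-C#N), whose atoms satisfy every constraint of the query, so the pattern matches.

True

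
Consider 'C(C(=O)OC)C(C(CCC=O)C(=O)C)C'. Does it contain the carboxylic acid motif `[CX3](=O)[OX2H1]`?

No

The pattern [CX3](=O)[OX2H1] describes an sp2 carbon double-bonded to O and single-bonded to an -OH oxygen — a carboxylic acid.
The closest candidate here is an aldehyde (-CHO), but there is no singly-bonded oxygen on the carbonyl carbon. No other fragment satisfies the full query, so there is no match.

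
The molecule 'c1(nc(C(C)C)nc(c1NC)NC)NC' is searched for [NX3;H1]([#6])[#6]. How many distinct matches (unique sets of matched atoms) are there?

[NX3;H1]([#6])[#6] is the SMARTS for a secondary amine: a trivalent nitrogen with one H, bonded to two carbons.
The molecule carries 3 separate instances of an N-methylamino group (-NHCH3) meeting every constraint; each maps to a distinct set of atoms, giving 3 matches.

3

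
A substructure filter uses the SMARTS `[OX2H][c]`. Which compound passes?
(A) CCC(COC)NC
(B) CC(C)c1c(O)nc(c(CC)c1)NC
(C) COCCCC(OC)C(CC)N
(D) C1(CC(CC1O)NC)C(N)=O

[OX2H][c] describes a hydroxyl oxygen attached to an aromatic carbon (a phenol).
(A) has a methoxy ether (-OCH3) but the oxygen has H0, not H1.
(B) contains a hydroxyl group (-OH), which satisfies every atom and bond constraint.
(C) has a methoxy ether (-OCH3) but the oxygen has H0, not H1.
(D) has a hydroxyl group (-OH) but the -OH is on an aliphatic carbon, not an aromatic c.
So the answer is (B).

B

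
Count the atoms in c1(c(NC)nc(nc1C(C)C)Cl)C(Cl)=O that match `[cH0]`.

4

The query [cH0] means: aromatic carbon with no attached hydrogen (substituted or ring-fusion).
Check the 15 heavy atoms by environment: 2× n (aromatic, H0) → no; 4× c (aromatic, H0) → match; 2× Cl (H0) → no; 1× C (H1) → no; 3× C (H3) → no; 1× N (H1) → no; 1× C (H0) → no; 1× O (H0) → no.
That gives 4 matching atoms.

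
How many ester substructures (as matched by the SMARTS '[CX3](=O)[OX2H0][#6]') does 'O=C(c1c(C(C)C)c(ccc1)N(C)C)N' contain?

0

[CX3](=O)[OX2H0][#6] is the SMARTS for an ester: a carbonyl carbon bonded to an oxygen that is itself bonded to carbon (no H on that O).
The molecule has a primary amide (-C(=O)NH2), but the carbonyl is bonded to N, not to an O-C linkage; nothing else fits, so there are 0 matches.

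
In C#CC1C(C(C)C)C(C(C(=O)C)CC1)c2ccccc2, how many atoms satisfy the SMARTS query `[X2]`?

Check the 20 heavy atoms by environment: 10× C (X4) → no; 6× c (aromatic, X3) → no; 1× C (X3) → no; 1× O (X1) → no; 2× C (X2) → match.
That gives 2 matching atoms.

2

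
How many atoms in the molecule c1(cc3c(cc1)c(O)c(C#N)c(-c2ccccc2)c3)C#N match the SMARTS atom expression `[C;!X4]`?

2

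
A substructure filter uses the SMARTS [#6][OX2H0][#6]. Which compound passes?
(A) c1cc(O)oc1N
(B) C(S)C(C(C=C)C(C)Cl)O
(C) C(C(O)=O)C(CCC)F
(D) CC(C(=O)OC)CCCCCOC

D

[#6][OX2H0][#6] describes an aliphatic oxygen bridging two carbons with no H on the oxygen (an ether).
(A) has a hydroxyl group (-OH) but the oxygen has H1, not H0 bridging two carbons.
(B) has a hydroxyl group (-OH) but the oxygen has H1, not H0 bridging two carbons.
(C) has a carboxylic acid group (-C(=O)OH) but the -OH oxygen has H1; the =O is OX1, not OX2.
(D) contains a methoxy ether (-OCH3), which satisfies every atom and bond constraint.
So the answer is (D).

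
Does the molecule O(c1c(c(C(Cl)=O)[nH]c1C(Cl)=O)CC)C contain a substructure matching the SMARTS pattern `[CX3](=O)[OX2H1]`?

No

The pattern [CX3](=O)[OX2H1] describes an sp2 carbon double-bonded to O and single-bonded to an -OH oxygen — a carboxylic acid.
The closest candidate here is an acyl chloride (-C(=O)Cl), but the carbonyl is bonded to Cl, not to an -OH oxygen. No other fragment satisfies the full query, so there is no match.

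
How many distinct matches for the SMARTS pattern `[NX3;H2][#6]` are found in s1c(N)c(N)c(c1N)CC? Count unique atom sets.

3

[NX3;H2][#6] is the SMARTS for a primary amine: a trivalent nitrogen with two H attached to carbon.
The molecule carries 3 separate instances of a primary amino group (-NH2) meeting every constraint; each maps to a distinct set of atoms, giving 3 matches.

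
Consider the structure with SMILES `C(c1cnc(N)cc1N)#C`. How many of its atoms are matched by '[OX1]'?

The query [OX1] means: aliphatic oxygen with one total connection — typically a carbonyl =O or an oxide.
Check the 10 heavy atoms by environment: 1× n (aromatic, X2) → no; 5× c (aromatic, X3) → no; 2× N (X3) → no; 2× C (X2) → no.
No environment satisfies the query, so 0 matching atoms.

0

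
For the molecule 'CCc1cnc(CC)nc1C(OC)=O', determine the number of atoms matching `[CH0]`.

1

The query [CH0] means: aliphatic carbon with no attached hydrogen.
Check the 14 heavy atoms by environment: 2× n (aromatic, H0) → no; 3× c (aromatic, H0) → no; 1× c (aromatic, H1) → no; 2× C (H2) → no; 3× C (H3) → no; 1× C (H0) → match; 2× O (H0) → no.
That gives 1 matching atom.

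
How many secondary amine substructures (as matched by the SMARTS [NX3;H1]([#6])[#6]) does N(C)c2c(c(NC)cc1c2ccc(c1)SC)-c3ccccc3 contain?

2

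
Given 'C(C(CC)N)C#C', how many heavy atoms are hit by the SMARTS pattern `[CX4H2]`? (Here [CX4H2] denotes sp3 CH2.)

Check the 7 heavy atoms by environment: 2× C (H2, X4) → match; 1× C (H1, X4) → no; 1× C (H3, X4) → no; 1× N (H2, X3) → no; 1× C (H0, X2) → no; 1× C (H1, X2) → no.
That gives 2 matching atoms.

2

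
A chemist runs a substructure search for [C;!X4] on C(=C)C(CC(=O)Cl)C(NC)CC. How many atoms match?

3

The query [C;!X4] means: aliphatic carbon that does not have four total connections.
Check the 12 heavy atoms by environment: 6× C (X4) → no; 3× C (X3) → match; 1× O (X1) → no; 1× Cl (X1) → no; 1× N (X3) → no.
That gives 3 matching atoms.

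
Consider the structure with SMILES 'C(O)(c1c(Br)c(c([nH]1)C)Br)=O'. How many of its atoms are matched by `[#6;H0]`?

The query [#6;H0] means: any carbon with no attached hydrogen.
Check the 11 heavy atoms by environment: 1× n (aromatic, H1) → no; 4× c (aromatic, H0) → match; 2× Br (H0) → no; 1× C (H0) → match; 1× O (H0) → no; 1× O (H1) → no; 1× C (H3) → no.
Summing the matching environments: 4 + 1 = 5 matching atoms.

5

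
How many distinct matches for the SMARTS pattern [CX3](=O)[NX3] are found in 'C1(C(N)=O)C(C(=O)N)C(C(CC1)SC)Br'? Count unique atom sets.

2

[CX3](=O)[NX3] is the SMARTS for an amide: a carbonyl carbon bonded to a trivalent nitrogen.
The molecule carries 2 separate instances of a primary amide (-C(=O)NH2) meeting every constraint; each maps to a distinct set of atoms, giving 2 matches.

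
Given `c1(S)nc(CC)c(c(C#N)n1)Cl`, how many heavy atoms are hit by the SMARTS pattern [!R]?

6

The query [!R] means: !R matches any atom not in a ring.
Check the 12 heavy atoms by environment: 2× n (aromatic, in 6-ring) → no; 4× c (aromatic, in 6-ring) → no; 1× S (acyclic) → match; 3× C (acyclic) → match; 1× N (acyclic) → match; 1× Cl (acyclic) → match.
Summing the matching environments: 1 + 3 + 1 + 1 = 6 matching atoms.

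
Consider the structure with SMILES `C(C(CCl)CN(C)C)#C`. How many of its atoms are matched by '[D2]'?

3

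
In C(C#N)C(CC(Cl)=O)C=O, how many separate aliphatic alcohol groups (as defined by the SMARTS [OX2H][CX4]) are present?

0

[OX2H][CX4] is the SMARTS for an aliphatic alcohol: a hydroxyl oxygen bound to an sp3 (X4) carbon.
No fragment in the molecule satisfies every constraint, giving 0 matches.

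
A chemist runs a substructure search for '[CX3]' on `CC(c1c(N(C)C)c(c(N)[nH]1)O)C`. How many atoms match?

The query [CX3] means: C with X3: aliphatic carbon with exactly 3 total connections.
Check the 13 heavy atoms by environment: 1× n (aromatic, X3) → no; 4× c (aromatic, X3) → no; 2× N (X3) → no; 5× C (X4) → no; 1× O (X2) → no.
No environment satisfies the query, so 0 matching atoms.

0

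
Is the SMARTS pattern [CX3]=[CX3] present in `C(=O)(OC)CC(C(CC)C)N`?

The pattern [CX3]=[CX3] describes a non-aromatic C=C double bond between two sp2 carbons — an alkene.
The closest candidate here is an ethyl group (-CH2CH3), but its C-C bond is a single bond between CX4 carbons, not CX3=CX3. No other fragment satisfies the full query, so there is no match.

No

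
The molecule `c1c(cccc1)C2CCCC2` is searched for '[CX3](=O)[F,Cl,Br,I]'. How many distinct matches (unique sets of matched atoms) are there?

0

[CX3](=O)[F,Cl,Br,I] is the SMARTS for an acyl halide: a carbonyl carbon bonded to a halogen.
No fragment in the molecule satisfies every constraint, giving 0 matches.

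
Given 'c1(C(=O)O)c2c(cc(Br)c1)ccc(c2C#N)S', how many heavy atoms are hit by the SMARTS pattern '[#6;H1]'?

The query [#6;H1] means: any carbon bearing exactly one hydrogen.
Check the 17 heavy atoms by environment: 6× c (aromatic, H0) → no; 4× c (aromatic, H1) → match; 1× S (H1) → no; 2× C (H0) → no; 1× O (H0) → no; 1× O (H1) → no; 1× N (H0) → no; 1× Br (H0) → no.
That gives 4 matching atoms.

4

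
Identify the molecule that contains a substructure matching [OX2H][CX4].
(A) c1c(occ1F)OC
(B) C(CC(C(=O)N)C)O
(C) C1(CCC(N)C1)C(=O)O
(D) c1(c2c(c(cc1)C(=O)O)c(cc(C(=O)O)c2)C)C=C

B

[OX2H][CX4] describes a hydroxyl oxygen bound to an sp3 (X4) carbon (an aliphatic alcohol).
(A) has a methoxy ether (-OCH3) but the oxygen has H0 (ether), not H1.
(B) contains a hydroxyl group (-OH), which satisfies every atom and bond constraint.
(C) has a carboxylic acid group (-C(=O)OH) but the -OH is on a CX3 carbonyl carbon, not a CX4 carbon.
(D) has a carboxylic acid group (-C(=O)OH) but the -OH is on a CX3 carbonyl carbon, not a CX4 carbon.
So the answer is (B).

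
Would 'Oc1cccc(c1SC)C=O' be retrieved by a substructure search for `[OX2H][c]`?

The pattern [OX2H][c] describes a hydroxyl oxygen attached to an aromatic carbon — a phenol.
The molecule carries a hydroxyl group (-OH), whose atoms satisfy every constraint of the query, so the pattern matches.

Yes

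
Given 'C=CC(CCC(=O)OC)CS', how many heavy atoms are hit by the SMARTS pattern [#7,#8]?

The query [#7,#8] means: nitrogen or oxygen (comma = OR).
Check the 11 heavy atoms by environment: 8× C → no; 1× S → no; 2× O → match.
That gives 2 matching atoms.

2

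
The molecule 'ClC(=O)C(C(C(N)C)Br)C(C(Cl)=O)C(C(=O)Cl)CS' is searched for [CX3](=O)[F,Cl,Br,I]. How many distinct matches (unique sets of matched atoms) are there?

3

[CX3](=O)[F,Cl,Br,I] is the SMARTS for an acyl halide: a carbonyl carbon bonded to a halogen.
The molecule carries 3 separate instances of an acyl chloride (-C(=O)Cl) meeting every constraint; each maps to a distinct set of atoms, giving 3 matches.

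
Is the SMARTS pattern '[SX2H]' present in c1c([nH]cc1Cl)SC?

No

The pattern [SX2H] describes an aliphatic sulfur with two connections, one being H — a thiol.
The closest candidate here is a methylthio ether (-SCH3), but the sulfur has H0 (bonded to two carbons), not H1. No other fragment satisfies the full query, so there is no match.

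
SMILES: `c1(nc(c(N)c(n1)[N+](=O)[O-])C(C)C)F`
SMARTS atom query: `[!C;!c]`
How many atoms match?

Check the 14 heavy atoms by environment: 2× n (aromatic) → match; 4× c (aromatic) → no; 1× N (charge +1) → match; 1× O (charge -1) → match; 1× O → match; 1× F → match; 1× N → match; 3× C → no.
Summing the matching environments: 2 + 1 + 1 + 1 + 1 + 1 = 7 matching atoms.

7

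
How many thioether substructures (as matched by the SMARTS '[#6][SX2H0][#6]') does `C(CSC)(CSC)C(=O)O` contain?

2

[#6][SX2H0][#6] is the SMARTS for a thioether: an aliphatic sulfur bridging two carbons with no H on the sulfur.
The molecule carries 2 separate instances of a methylthio ether (-SCH3) meeting every constraint; each maps to a distinct set of atoms, giving 2 matches.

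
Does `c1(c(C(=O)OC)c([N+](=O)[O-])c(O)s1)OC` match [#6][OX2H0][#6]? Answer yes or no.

Yes

The pattern [#6][OX2H0][#6] describes an aliphatic oxygen bridging two carbons with no H on the oxygen — an ether.
The molecule carries a methoxy ether (-OCH3), whose atoms satisfy every constraint of the query, so the pattern matches.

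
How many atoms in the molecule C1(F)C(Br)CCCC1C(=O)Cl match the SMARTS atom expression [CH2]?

3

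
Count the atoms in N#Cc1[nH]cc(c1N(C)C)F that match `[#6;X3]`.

The query [#6;X3] means: any carbon (aromatic or not) with three total connections.
Check the 11 heavy atoms by environment: 1× n (aromatic, X3) → no; 4× c (aromatic, X3) → match; 1× N (X3) → no; 2× C (X4) → no; 1× F (X1) → no; 1× C (X2) → no; 1× N (X1) → no.
That gives 4 matching atoms.

4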